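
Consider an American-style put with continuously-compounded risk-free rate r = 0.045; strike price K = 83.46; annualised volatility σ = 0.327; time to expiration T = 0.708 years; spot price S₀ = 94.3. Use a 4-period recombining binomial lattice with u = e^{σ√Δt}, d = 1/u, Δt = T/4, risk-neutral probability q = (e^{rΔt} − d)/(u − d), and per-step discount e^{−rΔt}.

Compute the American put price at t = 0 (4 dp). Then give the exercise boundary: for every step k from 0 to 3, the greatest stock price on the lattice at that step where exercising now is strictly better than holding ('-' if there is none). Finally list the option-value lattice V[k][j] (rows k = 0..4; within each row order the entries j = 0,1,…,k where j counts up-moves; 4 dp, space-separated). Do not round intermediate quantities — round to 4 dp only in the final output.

price = 4.8495
boundary = - - - 62.4122
tree:
4.8495
8.2121 1.4924
13.4661 2.9768 0.0000
21.0478 5.9375 0.0000 0.0000
29.0696 11.8429 0.0000 0.0000 0.0000

Δt=0.17700, u=1.14749, d=0.87147, q=0.49463, disc=e^(-rΔt)=0.99207
k=4 terminal: V=max(K-S,0) → 29.0696 11.8429 0.0000 0.0000 0.0000
k=3: j=0 S=62.4122 intr=21.0478 cont=20.3857 V=21.0478[EX]; j=1 S=82.1797 intr=1.2803 cont=5.9375 V=5.9375[hold]; j=2 S=108.2079 intr=0.0000 cont=0.0000 V=0.0000[hold]; j=3 S=142.4800 intr=0.0000 cont=0.0000 V=0.0000[hold]  S*(3)=62.4122
k=2: j=0 S=71.6171 intr=11.8429 cont=13.4661 V=13.4661[hold]; j=1 S=94.3000 intr=0.0000 cont=2.9768 V=2.9768[hold]; j=2 S=124.1671 intr=0.0000 cont=0.0000 V=0.0000[hold]  S*(2)=-
k=1: j=0 S=82.1797 intr=1.2803 cont=8.2121 V=8.2121[hold]; j=1 S=108.2079 intr=0.0000 cont=1.4924 V=1.4924[hold]  S*(1)=-
k=0: j=0 S=94.3000 intr=0.0000 cont=4.8495 V=4.8495[hold]  S*(0)=-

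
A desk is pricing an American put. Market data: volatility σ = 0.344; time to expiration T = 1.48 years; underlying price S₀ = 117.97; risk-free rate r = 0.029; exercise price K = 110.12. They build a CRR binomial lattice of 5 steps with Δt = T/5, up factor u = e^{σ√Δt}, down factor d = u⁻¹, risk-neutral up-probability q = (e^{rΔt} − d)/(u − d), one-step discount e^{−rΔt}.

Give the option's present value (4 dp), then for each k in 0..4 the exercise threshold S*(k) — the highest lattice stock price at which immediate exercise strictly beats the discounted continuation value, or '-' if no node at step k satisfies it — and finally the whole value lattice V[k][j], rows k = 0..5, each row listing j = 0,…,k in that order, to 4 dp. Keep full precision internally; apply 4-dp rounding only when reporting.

price = 14.0479
boundary = - - - 67.2866 81.1353
tree:
14.0479
21.1466 6.4954
30.7716 10.9442 1.7203
42.8334 18.0635 3.3129 0.0000
54.3182 28.9847 6.3798 0.0000 0.0000
63.8428 42.8334 12.2858 0.0000 0.0000 0.0000

Δt=0.29600, u=1.20582, d=0.82931, q=0.47624, disc=e^(-rΔt)=0.99145
k=5 terminal: V=max(K-S,0) → 63.8428 42.8334 12.2858 0.0000 0.0000 0.0000
k=4: j=0 S=55.8018 intr=54.3182 cont=53.3770 V=54.3182[EX]; j=1 S=81.1353 intr=28.9847 cont=28.0435 V=28.9847[EX]; j=2 S=117.9700 intr=0.0000 cont=6.3798 V=6.3798[hold]; j=3 S=171.5274 intr=0.0000 cont=0.0000 V=0.0000[hold]; j=4 S=249.3993 intr=0.0000 cont=0.0000 V=0.0000[hold]  S*(4)=81.1353
k=3: j=0 S=67.2866 intr=42.8334 cont=41.8921 V=42.8334[EX]; j=1 S=97.8342 intr=12.2858 cont=18.0635 V=18.0635[hold]; j=2 S=142.2501 intr=0.0000 cont=3.3129 V=3.3129[hold]; j=3 S=206.8304 intr=0.0000 cont=0.0000 V=0.0000[hold]  S*(3)=67.2866
k=2: j=0 S=81.1353 intr=28.9847 cont=30.7716 V=30.7716[hold]; j=1 S=117.9700 intr=0.0000 cont=10.9442 V=10.9442[hold]; j=2 S=171.5274 intr=0.0000 cont=1.7203 V=1.7203[hold]  S*(2)=-
k=1: j=0 S=97.8342 intr=12.2858 cont=21.1466 V=21.1466[hold]; j=1 S=142.2501 intr=0.0000 cont=6.4954 V=6.4954[hold]  S*(1)=-
k=0: j=0 S=117.9700 intr=0.0000 cont=14.0479 V=14.0479[hold]  S*(0)=-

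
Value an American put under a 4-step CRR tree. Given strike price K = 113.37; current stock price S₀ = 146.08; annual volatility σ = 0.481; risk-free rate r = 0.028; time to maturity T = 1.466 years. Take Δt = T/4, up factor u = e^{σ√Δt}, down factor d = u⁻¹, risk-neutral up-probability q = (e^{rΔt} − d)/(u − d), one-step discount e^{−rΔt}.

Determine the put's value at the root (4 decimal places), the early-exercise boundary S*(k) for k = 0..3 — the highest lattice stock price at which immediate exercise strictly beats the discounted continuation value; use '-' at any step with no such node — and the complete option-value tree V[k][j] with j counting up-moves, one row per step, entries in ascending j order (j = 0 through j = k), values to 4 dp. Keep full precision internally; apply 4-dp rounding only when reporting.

price = 15.6326
boundary = - - - 60.9817
tree:
15.6326
24.2439 5.2624
36.4584 9.5826 0.0000
52.3883 17.4496 0.0000 0.0000
67.7941 31.7751 0.0000 0.0000 0.0000

Δt=0.36650  u=1.33802  d=0.74737  q=0.44518  discount=0.98979
step 4 (expiry): payoffs max(K−S,0) = 67.7941 31.7751 0.0000 0.0000 0.0000
step 3: (k=3,j=0): S=60.9817, (K−S)⁺=52.3883, hold=51.2309 ⇒ V=52.3883 exercise | (k=3,j=1): S=109.1759, (K−S)⁺=4.1941, hold=17.4496 ⇒ V=17.4496 continue | (k=3,j=2): S=195.4585, (K−S)⁺=0.0000, hold=0.0000 ⇒ V=0.0000 continue | (k=3,j=3): S=349.9309, (K−S)⁺=0.0000, hold=0.0000 ⇒ V=0.0000 continue  boundary S*=60.9817
step 2: (k=2,j=0): S=81.5949, (K−S)⁺=31.7751, hold=36.4584 ⇒ V=36.4584 continue | (k=2,j=1): S=146.0800, (K−S)⁺=0.0000, hold=9.5826 ⇒ V=9.5826 continue | (k=2,j=2): S=261.5282, (K−S)⁺=0.0000, hold=0.0000 ⇒ V=0.0000 continue  boundary S*=-
step 1: (k=1,j=0): S=109.1759, (K−S)⁺=4.1941, hold=24.2439 ⇒ V=24.2439 continue | (k=1,j=1): S=195.4585, (K−S)⁺=0.0000, hold=5.2624 ⇒ V=5.2624 continue  boundary S*=-
step 0: (k=0,j=0): S=146.0800, (K−S)⁺=0.0000, hold=15.6326 ⇒ V=15.6326 continue  boundary S*=-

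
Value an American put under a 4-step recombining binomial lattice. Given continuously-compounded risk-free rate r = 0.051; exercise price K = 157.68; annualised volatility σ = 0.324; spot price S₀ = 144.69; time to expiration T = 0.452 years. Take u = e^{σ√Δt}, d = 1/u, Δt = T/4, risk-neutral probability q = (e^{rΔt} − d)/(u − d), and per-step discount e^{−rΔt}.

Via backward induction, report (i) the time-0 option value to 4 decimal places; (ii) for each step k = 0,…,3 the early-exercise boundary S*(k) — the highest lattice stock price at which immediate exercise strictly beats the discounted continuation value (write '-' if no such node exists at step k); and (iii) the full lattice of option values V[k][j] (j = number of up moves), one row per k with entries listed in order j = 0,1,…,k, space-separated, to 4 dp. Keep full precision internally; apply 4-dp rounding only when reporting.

price = 19.4895
boundary = - - 116.3689 129.7591
tree:
19.4895
29.0603 10.1166
41.3111 17.1105 3.2195
53.3195 27.9209 6.4670 0.0000
64.0887 41.3111 12.9900 0.0000 0.0000

Δt=0.11300  u=1.11507  d=0.89681  q=0.49928  discount=0.99425
step 4 (expiry): payoffs max(K−S,0) = 64.0887 41.3111 12.9900 0.0000 0.0000
step 3: (k=3,j=0): S=104.3605, (K−S)⁺=53.3195, hold=52.4134 ⇒ V=53.3195 exercise | (k=3,j=1): S=129.7591, (K−S)⁺=27.9209, hold=27.0148 ⇒ V=27.9209 exercise | (k=3,j=2): S=161.3390, (K−S)⁺=0.0000, hold=6.4670 ⇒ V=6.4670 continue | (k=3,j=3): S=200.6046, (K−S)⁺=0.0000, hold=0.0000 ⇒ V=0.0000 continue  boundary S*=129.7591
step 2: (k=2,j=0): S=116.3689, (K−S)⁺=41.3111, hold=40.4050 ⇒ V=41.3111 exercise | (k=2,j=1): S=144.6900, (K−S)⁺=12.9900, hold=17.1105 ⇒ V=17.1105 continue | (k=2,j=2): S=179.9037, (K−S)⁺=0.0000, hold=3.2195 ⇒ V=3.2195 continue  boundary S*=116.3689
step 1: (k=1,j=0): S=129.7591, (K−S)⁺=27.9209, hold=29.0603 ⇒ V=29.0603 continue | (k=1,j=1): S=161.3390, (K−S)⁺=0.0000, hold=10.1166 ⇒ V=10.1166 continue  boundary S*=-
step 0: (k=0,j=0): S=144.6900, (K−S)⁺=12.9900, hold=19.4895 ⇒ V=19.4895 continue  boundary S*=-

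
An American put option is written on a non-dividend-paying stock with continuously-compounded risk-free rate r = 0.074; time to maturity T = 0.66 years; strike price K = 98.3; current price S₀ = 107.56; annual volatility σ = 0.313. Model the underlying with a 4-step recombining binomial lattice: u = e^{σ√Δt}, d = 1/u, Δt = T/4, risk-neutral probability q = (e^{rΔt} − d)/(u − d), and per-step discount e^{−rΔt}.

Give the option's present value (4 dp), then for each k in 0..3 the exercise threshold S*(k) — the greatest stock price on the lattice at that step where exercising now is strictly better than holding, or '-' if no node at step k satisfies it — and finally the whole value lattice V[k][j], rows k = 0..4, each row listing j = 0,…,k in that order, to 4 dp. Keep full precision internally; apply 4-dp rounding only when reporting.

price = 5.1928
boundary = - - - 73.4515
tree:
5.1928
9.1371 1.6231
15.4987 3.3978 0.0000
24.8485 7.1129 0.0000 0.0000
33.6179 14.8901 0.0000 0.0000 0.0000

params: Δt=0.16500 u=1.13558 d=0.88061 q=0.51644 e^(-rΔt)=0.98786
t_4 payoffs: 33.6179 14.8901 0.0000 0.0000 0.0000
t_3: node(3,0) S=73.4515 payoff=24.8485 vs cont=23.6556 → 24.8485 [stop]  node(3,1) S=94.7183 payoff=3.5817 vs cont=7.1129 → 7.1129 [wait]  node(3,2) S=122.1427 payoff=0.0000 vs cont=0.0000 → 0.0000 [wait]  node(3,3) S=157.5074 payoff=0.0000 vs cont=0.0000 → 0.0000 [wait]  ⇒ S*(3)=73.4515
t_2: node(2,0) S=83.4099 payoff=14.8901 vs cont=15.4987 → 15.4987 [wait]  node(2,1) S=107.5600 payoff=0.0000 vs cont=3.3978 → 3.3978 [wait]  node(2,2) S=138.7025 payoff=0.0000 vs cont=0.0000 → 0.0000 [wait]  ⇒ S*(2)=-
t_1: node(1,0) S=94.7183 payoff=3.5817 vs cont=9.1371 → 9.1371 [wait]  node(1,1) S=122.1427 payoff=0.0000 vs cont=1.6231 → 1.6231 [wait]  ⇒ S*(1)=-
t_0: node(0,0) S=107.5600 payoff=0.0000 vs cont=5.1928 → 5.1928 [wait]  ⇒ S*(0)=-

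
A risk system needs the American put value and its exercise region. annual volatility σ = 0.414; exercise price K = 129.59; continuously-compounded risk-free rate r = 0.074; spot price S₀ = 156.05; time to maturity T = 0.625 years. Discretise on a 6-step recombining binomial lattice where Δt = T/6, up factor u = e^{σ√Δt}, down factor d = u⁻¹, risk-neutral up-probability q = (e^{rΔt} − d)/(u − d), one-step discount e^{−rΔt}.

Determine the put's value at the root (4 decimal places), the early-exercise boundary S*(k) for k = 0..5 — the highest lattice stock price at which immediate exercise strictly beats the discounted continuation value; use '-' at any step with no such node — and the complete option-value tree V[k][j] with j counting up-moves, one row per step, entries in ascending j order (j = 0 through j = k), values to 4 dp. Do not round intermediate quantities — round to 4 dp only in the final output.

price = 7.0325
boundary = - - - - 91.4420 104.5142
tree:
7.0325
11.2713 2.8269
17.5827 5.0216 0.6365
26.4966 8.7821 1.2715 0.0000
38.1480 15.0480 2.5399 0.0000 0.0000
49.5852 25.0758 5.0736 0.0000 0.0000 0.0000
59.5918 38.1480 10.1349 0.0000 0.0000 0.0000 0.0000

Δt=0.10417  u=1.14296  d=0.87492  q=0.49552  discount=0.99232
step 6 (expiry): payoffs max(K−S,0) = 59.5918 38.1480 10.1349 0.0000 0.0000 0.0000 0.0000
step 5: (k=5,j=0): S=80.0048, (K−S)⁺=49.5852, hold=48.5901 ⇒ V=49.5852 exercise | (k=5,j=1): S=104.5142, (K−S)⁺=25.0758, hold=24.0807 ⇒ V=25.0758 exercise | (k=5,j=2): S=136.5319, (K−S)⁺=0.0000, hold=5.0736 ⇒ V=5.0736 continue | (k=5,j=3): S=178.3583, (K−S)⁺=0.0000, hold=0.0000 ⇒ V=0.0000 continue | (k=5,j=4): S=232.9981, (K−S)⁺=0.0000, hold=0.0000 ⇒ V=0.0000 continue | (k=5,j=5): S=304.3767, (K−S)⁺=0.0000, hold=0.0000 ⇒ V=0.0000 continue  boundary S*=104.5142
step 4: (k=4,j=0): S=91.4420, (K−S)⁺=38.1480, hold=37.1529 ⇒ V=38.1480 exercise | (k=4,j=1): S=119.4551, (K−S)⁺=10.1349, hold=15.0480 ⇒ V=15.0480 continue | (k=4,j=2): S=156.0500, (K−S)⁺=0.0000, hold=2.5399 ⇒ V=2.5399 continue | (k=4,j=3): S=203.8557, (K−S)⁺=0.0000, hold=0.0000 ⇒ V=0.0000 continue | (k=4,j=4): S=266.3066, (K−S)⁺=0.0000, hold=0.0000 ⇒ V=0.0000 continue  boundary S*=91.4420
step 3: (k=3,j=0): S=104.5142, (K−S)⁺=25.0758, hold=26.4966 ⇒ V=26.4966 continue | (k=3,j=1): S=136.5319, (K−S)⁺=0.0000, hold=8.7821 ⇒ V=8.7821 continue | (k=3,j=2): S=178.3583, (K−S)⁺=0.0000, hold=1.2715 ⇒ V=1.2715 continue | (k=3,j=3): S=232.9981, (K−S)⁺=0.0000, hold=0.0000 ⇒ V=0.0000 continue  boundary S*=-
step 2: (k=2,j=0): S=119.4551, (K−S)⁺=10.1349, hold=17.5827 ⇒ V=17.5827 continue | (k=2,j=1): S=156.0500, (K−S)⁺=0.0000, hold=5.0216 ⇒ V=5.0216 continue | (k=2,j=2): S=203.8557, (K−S)⁺=0.0000, hold=0.6365 ⇒ V=0.6365 continue  boundary S*=-
step 1: (k=1,j=0): S=136.5319, (K−S)⁺=0.0000, hold=11.2713 ⇒ V=11.2713 continue | (k=1,j=1): S=178.3583, (K−S)⁺=0.0000, hold=2.8269 ⇒ V=2.8269 continue  boundary S*=-
step 0: (k=0,j=0): S=156.0500, (K−S)⁺=0.0000, hold=7.0325 ⇒ V=7.0325 continue  boundary S*=-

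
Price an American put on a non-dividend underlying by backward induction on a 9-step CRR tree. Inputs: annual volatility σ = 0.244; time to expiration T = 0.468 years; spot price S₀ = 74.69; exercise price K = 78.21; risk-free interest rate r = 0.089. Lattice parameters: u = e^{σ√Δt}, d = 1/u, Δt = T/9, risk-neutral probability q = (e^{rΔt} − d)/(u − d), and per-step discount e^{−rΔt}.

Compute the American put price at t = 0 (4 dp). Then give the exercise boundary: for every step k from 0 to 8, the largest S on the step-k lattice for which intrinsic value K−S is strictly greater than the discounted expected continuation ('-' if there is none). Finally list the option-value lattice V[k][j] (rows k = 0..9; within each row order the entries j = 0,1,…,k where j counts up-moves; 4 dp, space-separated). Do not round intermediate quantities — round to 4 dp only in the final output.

Δt=0.05200, u=1.05722, d=0.94588, q=0.52776, disc=e^(-rΔt)=0.99538
k=9 terminal: V=max(K-S,0) → 32.9429 27.6145 21.6590 15.0024 7.5623 0.0000 0.0000 0.0000 0.0000 0.0000
k=8: j=0 S=47.8572 intr=30.3528 cont=29.9917 V=30.3528[EX]; j=1 S=53.4904 intr=24.7196 cont=24.3584 V=24.7196[EX]; j=2 S=59.7867 intr=18.4233 cont=18.0621 V=18.4233[EX]; j=3 S=66.8242 intr=11.3858 cont=11.0247 V=11.3858[EX]; j=4 S=74.6900 intr=3.5200 cont=3.5548 V=3.5548[hold]; j=5 S=83.4817 intr=0.0000 cont=0.0000 V=0.0000[hold]; j=6 S=93.3082 intr=0.0000 cont=0.0000 V=0.0000[hold]; j=7 S=104.2915 intr=0.0000 cont=0.0000 V=0.0000[hold]; j=8 S=116.5675 intr=0.0000 cont=0.0000 V=0.0000[hold]  S*(8)=66.8242
k=7: j=0 S=50.5955 intr=27.6145 cont=27.2534 V=27.6145[EX]; j=1 S=56.5510 intr=21.6590 cont=21.2979 V=21.6590[EX]; j=2 S=63.2076 intr=15.0024 cont=14.6413 V=15.0024[EX]; j=3 S=70.6477 intr=7.5623 cont=7.2194 V=7.5623[EX]; j=4 S=78.9636 intr=0.0000 cont=1.6710 V=1.6710[hold]; j=5 S=88.2583 intr=0.0000 cont=0.0000 V=0.0000[hold]; j=6 S=98.6471 intr=0.0000 cont=0.0000 V=0.0000[hold]; j=7 S=110.2588 intr=0.0000 cont=0.0000 V=0.0000[hold]  S*(7)=70.6477
k=6: j=0 S=53.4904 intr=24.7196 cont=24.3584 V=24.7196[EX]; j=1 S=59.7867 intr=18.4233 cont=18.0621 V=18.4233[EX]; j=2 S=66.8242 intr=11.3858 cont=11.0247 V=11.3858[EX]; j=3 S=74.6900 intr=3.5200 cont=4.4325 V=4.4325[hold]; j=4 S=83.4817 intr=0.0000 cont=0.7855 V=0.7855[hold]; j=5 S=93.3082 intr=0.0000 cont=0.0000 V=0.0000[hold]; j=6 S=104.2915 intr=0.0000 cont=0.0000 V=0.0000[hold]  S*(6)=66.8242
k=5: j=0 S=56.5510 intr=21.6590 cont=21.2979 V=21.6590[EX]; j=1 S=63.2076 intr=15.0024 cont=14.6413 V=15.0024[EX]; j=2 S=70.6477 intr=7.5623 cont=7.6805 V=7.6805[hold]; j=3 S=78.9636 intr=0.0000 cont=2.4962 V=2.4962[hold]; j=4 S=88.2583 intr=0.0000 cont=0.3692 V=0.3692[hold]; j=5 S=98.6471 intr=0.0000 cont=0.0000 V=0.0000[hold]  S*(5)=63.2076
k=4: j=0 S=59.7867 intr=18.4233 cont=18.0621 V=18.4233[EX]; j=1 S=66.8242 intr=11.3858 cont=11.0868 V=11.3858[EX]; j=2 S=74.6900 intr=3.5200 cont=4.9216 V=4.9216[hold]; j=3 S=83.4817 intr=0.0000 cont=1.3673 V=1.3673[hold]; j=4 S=93.3082 intr=0.0000 cont=0.1736 V=0.1736[hold]  S*(4)=66.8242
k=3: j=0 S=63.2076 intr=15.0024 cont=14.6413 V=15.0024[EX]; j=1 S=70.6477 intr=7.5623 cont=7.9375 V=7.9375[hold]; j=2 S=78.9636 intr=0.0000 cont=3.0318 V=3.0318[hold]; j=3 S=88.2583 intr=0.0000 cont=0.7339 V=0.7339[hold]  S*(3)=63.2076
k=2: j=0 S=66.8242 intr=11.3858 cont=11.2218 V=11.3858[EX]; j=1 S=74.6900 intr=3.5200 cont=5.3238 V=5.3238[hold]; j=2 S=83.4817 intr=0.0000 cont=1.8106 V=1.8106[hold]  S*(2)=66.8242
k=1: j=0 S=70.6477 intr=7.5623 cont=8.1487 V=8.1487[hold]; j=1 S=78.9636 intr=0.0000 cont=3.4537 V=3.4537[hold]  S*(1)=-
k=0: j=0 S=74.6900 intr=3.5200 cont=5.6447 V=5.6447[hold]  S*(0)=-

price = 5.6447
boundary = - - 66.8242 63.2076 66.8242 63.2076 66.8242 70.6477 66.8242
tree:
5.6447
8.1487 3.4537
11.3858 5.3238 1.8106
15.0024 7.9375 3.0318 0.7339
18.4233 11.3858 4.9216 1.3673 0.1736
21.6590 15.0024 7.6805 2.4962 0.3692 0.0000
24.7196 18.4233 11.3858 4.4325 0.7855 0.0000 0.0000
27.6145 21.6590 15.0024 7.5623 1.6710 0.0000 0.0000 0.0000
30.3528 24.7196 18.4233 11.3858 3.5548 0.0000 0.0000 0.0000 0.0000
32.9429 27.6145 21.6590 15.0024 7.5623 0.0000 0.0000 0.0000 0.0000 0.0000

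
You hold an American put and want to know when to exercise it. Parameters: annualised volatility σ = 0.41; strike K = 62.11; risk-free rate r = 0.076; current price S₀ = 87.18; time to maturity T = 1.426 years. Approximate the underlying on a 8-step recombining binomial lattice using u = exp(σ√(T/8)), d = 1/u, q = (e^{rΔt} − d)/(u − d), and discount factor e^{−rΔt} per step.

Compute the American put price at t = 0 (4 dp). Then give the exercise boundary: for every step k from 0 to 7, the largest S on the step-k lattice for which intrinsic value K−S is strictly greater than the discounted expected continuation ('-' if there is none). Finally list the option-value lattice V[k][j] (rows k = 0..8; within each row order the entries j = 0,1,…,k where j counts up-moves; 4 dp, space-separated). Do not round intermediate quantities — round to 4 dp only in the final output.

Δt=0.17825  u=1.18899  d=0.84105  q=0.49603  discount=0.98654
step 8 (expiry): payoffs max(K−S,0) = 40.2825 31.2528 18.4875 0.4415 0.0000 0.0000 0.0000 0.0000 0.0000
step 7: (k=7,j=0): S=25.9526, (K−S)⁺=36.1574, hold=35.3217 ⇒ V=36.1574 exercise | (k=7,j=1): S=36.6888, (K−S)⁺=25.4212, hold=24.5855 ⇒ V=25.4212 exercise | (k=7,j=2): S=51.8665, (K−S)⁺=10.2435, hold=9.4078 ⇒ V=10.2435 exercise | (k=7,j=3): S=73.3230, (K−S)⁺=0.0000, hold=0.2195 ⇒ V=0.2195 continue | (k=7,j=4): S=103.6558, (K−S)⁺=0.0000, hold=0.0000 ⇒ V=0.0000 continue | (k=7,j=5): S=146.5368, (K−S)⁺=0.0000, hold=0.0000 ⇒ V=0.0000 continue | (k=7,j=6): S=207.1572, (K−S)⁺=0.0000, hold=0.0000 ⇒ V=0.0000 continue | (k=7,j=7): S=292.8555, (K−S)⁺=0.0000, hold=0.0000 ⇒ V=0.0000 continue  boundary S*=51.8665
step 6: (k=6,j=0): S=30.8572, (K−S)⁺=31.2528, hold=30.4170 ⇒ V=31.2528 exercise | (k=6,j=1): S=43.6225, (K−S)⁺=18.4875, hold=17.6518 ⇒ V=18.4875 exercise | (k=6,j=2): S=61.6685, (K−S)⁺=0.4415, hold=5.2003 ⇒ V=5.2003 continue | (k=6,j=3): S=87.1800, (K−S)⁺=0.0000, hold=0.1091 ⇒ V=0.1091 continue | (k=6,j=4): S=123.2452, (K−S)⁺=0.0000, hold=0.0000 ⇒ V=0.0000 continue | (k=6,j=5): S=174.2302, (K−S)⁺=0.0000, hold=0.0000 ⇒ V=0.0000 continue | (k=6,j=6): S=246.3070, (K−S)⁺=0.0000, hold=0.0000 ⇒ V=0.0000 continue  boundary S*=43.6225
step 5: (k=5,j=0): S=36.6888, (K−S)⁺=25.4212, hold=24.5855 ⇒ V=25.4212 exercise | (k=5,j=1): S=51.8665, (K−S)⁺=10.2435, hold=11.7366 ⇒ V=11.7366 continue | (k=5,j=2): S=73.3230, (K−S)⁺=0.0000, hold=2.6389 ⇒ V=2.6389 continue | (k=5,j=3): S=103.6558, (K−S)⁺=0.0000, hold=0.0543 ⇒ V=0.0543 continue | (k=5,j=4): S=146.5368, (K−S)⁺=0.0000, hold=0.0000 ⇒ V=0.0000 continue | (k=5,j=5): S=207.1572, (K−S)⁺=0.0000, hold=0.0000 ⇒ V=0.0000 continue  boundary S*=36.6888
step 4: (k=4,j=0): S=43.6225, (K−S)⁺=18.4875, hold=18.3824 ⇒ V=18.4875 exercise | (k=4,j=1): S=61.6685, (K−S)⁺=0.4415, hold=7.1266 ⇒ V=7.1266 continue | (k=4,j=2): S=87.1800, (K−S)⁺=0.0000, hold=1.3386 ⇒ V=1.3386 continue | (k=4,j=3): S=123.2452, (K−S)⁺=0.0000, hold=0.0270 ⇒ V=0.0270 continue | (k=4,j=4): S=174.2302, (K−S)⁺=0.0000, hold=0.0000 ⇒ V=0.0000 continue  boundary S*=43.6225
step 3: (k=3,j=0): S=51.8665, (K−S)⁺=10.2435, hold=12.6792 ⇒ V=12.6792 continue | (k=3,j=1): S=73.3230, (K−S)⁺=0.0000, hold=4.1983 ⇒ V=4.1983 continue | (k=3,j=2): S=103.6558, (K−S)⁺=0.0000, hold=0.6787 ⇒ V=0.6787 continue | (k=3,j=3): S=146.5368, (K−S)⁺=0.0000, hold=0.0134 ⇒ V=0.0134 continue  boundary S*=-
step 2: (k=2,j=0): S=61.6685, (K−S)⁺=0.4415, hold=8.3584 ⇒ V=8.3584 continue | (k=2,j=1): S=87.1800, (K−S)⁺=0.0000, hold=2.4195 ⇒ V=2.4195 continue | (k=2,j=2): S=123.2452, (K−S)⁺=0.0000, hold=0.3440 ⇒ V=0.3440 continue  boundary S*=-
step 1: (k=1,j=0): S=73.3230, (K−S)⁺=0.0000, hold=5.3397 ⇒ V=5.3397 continue | (k=1,j=1): S=103.6558, (K−S)⁺=0.0000, hold=1.3713 ⇒ V=1.3713 continue  boundary S*=-
step 0: (k=0,j=0): S=87.1800, (K−S)⁺=0.0000, hold=3.3259 ⇒ V=3.3259 continue  boundary S*=-

price = 3.3259
boundary = - - - - 43.6225 36.6888 43.6225 51.8665
tree:
3.3259
5.3397 1.3713
8.3584 2.4195 0.3440
12.6792 4.1983 0.6787 0.0134
18.4875 7.1266 1.3386 0.0270 0.0000
25.4212 11.7366 2.6389 0.0543 0.0000 0.0000
31.2528 18.4875 5.2003 0.1091 0.0000 0.0000 0.0000
36.1574 25.4212 10.2435 0.2195 0.0000 0.0000 0.0000 0.0000
40.2825 31.2528 18.4875 0.4415 0.0000 0.0000 0.0000 0.0000 0.0000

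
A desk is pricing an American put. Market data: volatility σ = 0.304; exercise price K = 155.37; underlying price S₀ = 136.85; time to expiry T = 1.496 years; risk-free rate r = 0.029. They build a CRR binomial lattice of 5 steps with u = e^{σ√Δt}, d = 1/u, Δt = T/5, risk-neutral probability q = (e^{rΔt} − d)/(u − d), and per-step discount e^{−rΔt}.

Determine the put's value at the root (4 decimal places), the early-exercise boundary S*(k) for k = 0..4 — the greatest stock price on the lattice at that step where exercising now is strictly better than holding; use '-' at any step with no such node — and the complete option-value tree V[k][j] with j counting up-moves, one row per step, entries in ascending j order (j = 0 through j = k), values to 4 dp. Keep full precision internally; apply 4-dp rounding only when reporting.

Δt=0.29920  u=1.18091  d=0.84680  q=0.48461  discount=0.99136
step 5 (expiry): payoffs max(K−S,0) = 95.7818 72.2713 39.4848 0.0000 0.0000 0.0000
step 4: (k=4,j=0): S=70.3683, (K−S)⁺=85.0017, hold=83.6594 ⇒ V=85.0017 exercise | (k=4,j=1): S=98.1321, (K−S)⁺=57.2379, hold=55.8956 ⇒ V=57.2379 exercise | (k=4,j=2): S=136.8500, (K−S)⁺=18.5200, hold=20.1744 ⇒ V=20.1744 continue | (k=4,j=3): S=190.8440, (K−S)⁺=0.0000, hold=0.0000 ⇒ V=0.0000 continue | (k=4,j=4): S=266.1413, (K−S)⁺=0.0000, hold=0.0000 ⇒ V=0.0000 continue  boundary S*=98.1321
step 3: (k=3,j=0): S=83.0987, (K−S)⁺=72.2713, hold=70.9290 ⇒ V=72.2713 exercise | (k=3,j=1): S=115.8852, (K−S)⁺=39.4848, hold=38.9373 ⇒ V=39.4848 exercise | (k=3,j=2): S=161.6076, (K−S)⁺=0.0000, hold=10.3079 ⇒ V=10.3079 continue | (k=3,j=3): S=225.3696, (K−S)⁺=0.0000, hold=0.0000 ⇒ V=0.0000 continue  boundary S*=115.8852
step 2: (k=2,j=0): S=98.1321, (K−S)⁺=57.2379, hold=55.8956 ⇒ V=57.2379 exercise | (k=2,j=1): S=136.8500, (K−S)⁺=18.5200, hold=25.1265 ⇒ V=25.1265 continue | (k=2,j=2): S=190.8440, (K−S)⁺=0.0000, hold=5.2667 ⇒ V=5.2667 continue  boundary S*=98.1321
step 1: (k=1,j=0): S=115.8852, (K−S)⁺=39.4848, hold=41.3164 ⇒ V=41.3164 continue | (k=1,j=1): S=161.6076, (K−S)⁺=0.0000, hold=15.3684 ⇒ V=15.3684 continue  boundary S*=-
step 0: (k=0,j=0): S=136.8500, (K−S)⁺=18.5200, hold=28.4935 ⇒ V=28.4935 continue  boundary S*=-

price = 28.4935
boundary = - - 98.1321 115.8852 98.1321
tree:
28.4935
41.3164 15.3684
57.2379 25.1265 5.2667
72.2713 39.4848 10.3079 0.0000
85.0017 57.2379 20.1744 0.0000 0.0000
95.7818 72.2713 39.4848 0.0000 0.0000 0.0000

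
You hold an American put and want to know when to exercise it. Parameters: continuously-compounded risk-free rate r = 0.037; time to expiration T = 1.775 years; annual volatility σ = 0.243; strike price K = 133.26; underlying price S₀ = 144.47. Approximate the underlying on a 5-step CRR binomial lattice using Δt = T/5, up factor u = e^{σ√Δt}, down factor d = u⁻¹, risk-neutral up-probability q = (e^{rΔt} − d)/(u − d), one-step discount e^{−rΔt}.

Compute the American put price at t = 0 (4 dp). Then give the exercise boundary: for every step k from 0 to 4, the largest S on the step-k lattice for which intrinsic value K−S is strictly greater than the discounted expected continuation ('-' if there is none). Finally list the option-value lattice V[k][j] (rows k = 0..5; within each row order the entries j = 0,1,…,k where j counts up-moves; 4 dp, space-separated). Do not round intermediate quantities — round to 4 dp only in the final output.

price = 10.2291
boundary = - - - 93.5710 108.1484
tree:
10.2291
16.6954 4.2662
26.3429 7.8362 0.9382
39.6890 14.1713 1.9375 0.0000
52.3016 25.1116 4.0013 0.0000 0.0000
63.2140 39.6890 8.2632 0.0000 0.0000 0.0000

params: Δt=0.35500 u=1.15579 d=0.86521 q=0.50937 e^(-rΔt)=0.98695
t_5 payoffs: 63.2140 39.6890 8.2632 0.0000 0.0000 0.0000
t_4: node(4,0) S=80.9584 payoff=52.3016 vs cont=50.5626 → 52.3016 [stop]  node(4,1) S=108.1484 payoff=25.1116 vs cont=23.3727 → 25.1116 [stop]  node(4,2) S=144.4700 payoff=0.0000 vs cont=4.0013 → 4.0013 [wait]  node(4,3) S=192.9903 payoff=0.0000 vs cont=0.0000 → 0.0000 [wait]  node(4,4) S=257.8061 payoff=0.0000 vs cont=0.0000 → 0.0000 [wait]  ⇒ S*(4)=108.1484
t_3: node(3,0) S=93.5710 payoff=39.6890 vs cont=37.9501 → 39.6890 [stop]  node(3,1) S=124.9968 payoff=8.2632 vs cont=14.1713 → 14.1713 [wait]  node(3,2) S=166.9770 payoff=0.0000 vs cont=1.9375 → 1.9375 [wait]  node(3,3) S=223.0562 payoff=0.0000 vs cont=0.0000 → 0.0000 [wait]  ⇒ S*(3)=93.5710
t_2: node(2,0) S=108.1484 payoff=25.1116 vs cont=26.3429 → 26.3429 [wait]  node(2,1) S=144.4700 payoff=0.0000 vs cont=7.8362 → 7.8362 [wait]  node(2,2) S=192.9903 payoff=0.0000 vs cont=0.9382 → 0.9382 [wait]  ⇒ S*(2)=-
t_1: node(1,0) S=124.9968 payoff=8.2632 vs cont=16.6954 → 16.6954 [wait]  node(1,1) S=166.9770 payoff=0.0000 vs cont=4.2662 → 4.2662 [wait]  ⇒ S*(1)=-
t_0: node(0,0) S=144.4700 payoff=0.0000 vs cont=10.2291 → 10.2291 [wait]  ⇒ S*(0)=-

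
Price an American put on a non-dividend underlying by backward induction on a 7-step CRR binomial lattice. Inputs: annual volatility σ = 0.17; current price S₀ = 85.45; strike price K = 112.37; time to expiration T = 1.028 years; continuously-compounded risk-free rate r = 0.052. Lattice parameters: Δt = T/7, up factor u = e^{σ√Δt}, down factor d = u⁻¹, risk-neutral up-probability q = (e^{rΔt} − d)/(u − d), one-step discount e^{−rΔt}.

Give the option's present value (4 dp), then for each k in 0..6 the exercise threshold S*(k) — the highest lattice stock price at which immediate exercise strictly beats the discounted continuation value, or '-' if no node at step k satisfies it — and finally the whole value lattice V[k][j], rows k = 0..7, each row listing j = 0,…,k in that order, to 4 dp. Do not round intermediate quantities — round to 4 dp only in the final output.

Δt=0.14686  u=1.06732  d=0.93693  q=0.54251  discount=0.99239
step 7 (expiry): payoffs max(K−S,0) = 58.2123 50.6755 42.0898 32.3094 21.1678 8.4758 0.0000 0.0000
step 6: (k=6,j=0): S=57.8034, (K−S)⁺=54.5666, hold=53.7117 ⇒ V=54.5666 exercise | (k=6,j=1): S=65.8475, (K−S)⁺=46.5225, hold=45.6676 ⇒ V=46.5225 exercise | (k=6,j=2): S=75.0112, (K−S)⁺=37.3588, hold=36.5040 ⇒ V=37.3588 exercise | (k=6,j=3): S=85.4500, (K−S)⁺=26.9200, hold=26.0651 ⇒ V=26.9200 exercise | (k=6,j=4): S=97.3416, (K−S)⁺=15.0284, hold=14.1736 ⇒ V=15.0284 exercise | (k=6,j=5): S=110.8880, (K−S)⁺=1.4820, hold=3.8481 ⇒ V=3.8481 continue | (k=6,j=6): S=126.3196, (K−S)⁺=0.0000, hold=0.0000 ⇒ V=0.0000 continue  boundary S*=97.3416
step 5: (k=5,j=0): S=61.6945, (K−S)⁺=50.6755, hold=49.8206 ⇒ V=50.6755 exercise | (k=5,j=1): S=70.2802, (K−S)⁺=42.0898, hold=41.2350 ⇒ V=42.0898 exercise | (k=5,j=2): S=80.0606, (K−S)⁺=32.3094, hold=31.4545 ⇒ V=32.3094 exercise | (k=5,j=3): S=91.2022, (K−S)⁺=21.1678, hold=20.3130 ⇒ V=21.1678 exercise | (k=5,j=4): S=103.8942, (K−S)⁺=8.4758, hold=8.8948 ⇒ V=8.8948 continue | (k=5,j=5): S=118.3526, (K−S)⁺=0.0000, hold=1.7471 ⇒ V=1.7471 continue  boundary S*=91.2022
step 4: (k=4,j=0): S=65.8475, (K−S)⁺=46.5225, hold=45.6676 ⇒ V=46.5225 exercise | (k=4,j=1): S=75.0112, (K−S)⁺=37.3588, hold=36.5040 ⇒ V=37.3588 exercise | (k=4,j=2): S=85.4500, (K−S)⁺=26.9200, hold=26.0651 ⇒ V=26.9200 exercise | (k=4,j=3): S=97.3416, (K−S)⁺=15.0284, hold=14.3992 ⇒ V=15.0284 exercise | (k=4,j=4): S=110.8880, (K−S)⁺=1.4820, hold=4.9789 ⇒ V=4.9789 continue  boundary S*=97.3416
step 3: (k=3,j=0): S=70.2802, (K−S)⁺=42.0898, hold=41.2350 ⇒ V=42.0898 exercise | (k=3,j=1): S=80.0606, (K−S)⁺=32.3094, hold=31.4545 ⇒ V=32.3094 exercise | (k=3,j=2): S=91.2022, (K−S)⁺=21.1678, hold=20.3130 ⇒ V=21.1678 exercise | (k=3,j=3): S=103.8942, (K−S)⁺=8.4758, hold=9.5036 ⇒ V=9.5036 continue  boundary S*=91.2022
step 2: (k=2,j=0): S=75.0112, (K−S)⁺=37.3588, hold=36.5040 ⇒ V=37.3588 exercise | (k=2,j=1): S=85.4500, (K−S)⁺=26.9200, hold=26.0651 ⇒ V=26.9200 exercise | (k=2,j=2): S=97.3416, (K−S)⁺=15.0284, hold=14.7269 ⇒ V=15.0284 exercise  boundary S*=97.3416
step 1: (k=1,j=0): S=80.0606, (K−S)⁺=32.3094, hold=31.4545 ⇒ V=32.3094 exercise | (k=1,j=1): S=91.2022, (K−S)⁺=21.1678, hold=20.3130 ⇒ V=21.1678 exercise  boundary S*=91.2022
step 0: (k=0,j=0): S=85.4500, (K−S)⁺=26.9200, hold=26.0651 ⇒ V=26.9200 exercise  boundary S*=85.4500

price = 26.9200
boundary = 85.4500 91.2022 97.3416 91.2022 97.3416 91.2022 97.3416
tree:
26.9200
32.3094 21.1678
37.3588 26.9200 15.0284
42.0898 32.3094 21.1678 9.5036
46.5225 37.3588 26.9200 15.0284 4.9789
50.6755 42.0898 32.3094 21.1678 8.8948 1.7471
54.5666 46.5225 37.3588 26.9200 15.0284 3.8481 0.0000
58.2123 50.6755 42.0898 32.3094 21.1678 8.4758 0.0000 0.0000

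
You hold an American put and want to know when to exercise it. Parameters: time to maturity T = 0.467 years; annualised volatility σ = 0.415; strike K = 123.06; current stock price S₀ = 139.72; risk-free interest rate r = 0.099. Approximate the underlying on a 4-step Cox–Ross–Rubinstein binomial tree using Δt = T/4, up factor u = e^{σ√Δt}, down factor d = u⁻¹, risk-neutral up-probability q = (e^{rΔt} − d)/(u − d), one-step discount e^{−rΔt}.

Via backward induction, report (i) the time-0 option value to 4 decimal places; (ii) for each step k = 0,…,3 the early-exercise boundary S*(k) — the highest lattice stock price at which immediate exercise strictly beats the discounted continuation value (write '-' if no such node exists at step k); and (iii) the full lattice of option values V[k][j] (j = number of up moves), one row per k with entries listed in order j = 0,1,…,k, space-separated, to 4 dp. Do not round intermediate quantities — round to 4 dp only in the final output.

Δt=0.11675  u=1.15235  d=0.86779  q=0.50546  discount=0.98851
step 4 (expiry): payoffs max(K−S,0) = 43.8233 17.8414 0.0000 0.0000 0.0000
step 3: (k=3,j=0): S=91.3082, (K−S)⁺=31.7518, hold=30.3377 ⇒ V=31.7518 exercise | (k=3,j=1): S=121.2483, (K−S)⁺=1.8117, hold=8.7218 ⇒ V=8.7218 continue | (k=3,j=2): S=161.0058, (K−S)⁺=0.0000, hold=0.0000 ⇒ V=0.0000 continue | (k=3,j=3): S=213.7999, (K−S)⁺=0.0000, hold=0.0000 ⇒ V=0.0000 continue  boundary S*=91.3082
step 2: (k=2,j=0): S=105.2186, (K−S)⁺=17.8414, hold=19.8799 ⇒ V=19.8799 continue | (k=2,j=1): S=139.7200, (K−S)⁺=0.0000, hold=4.2637 ⇒ V=4.2637 continue | (k=2,j=2): S=185.5345, (K−S)⁺=0.0000, hold=0.0000 ⇒ V=0.0000 continue  boundary S*=-
step 1: (k=1,j=0): S=121.2483, (K−S)⁺=1.8117, hold=11.8487 ⇒ V=11.8487 continue | (k=1,j=1): S=161.0058, (K−S)⁺=0.0000, hold=2.0843 ⇒ V=2.0843 continue  boundary S*=-
step 0: (k=0,j=0): S=139.7200, (K−S)⁺=0.0000, hold=6.8337 ⇒ V=6.8337 continue  boundary S*=-

price = 6.8337
boundary = - - - 91.3082
tree:
6.8337
11.8487 2.0843
19.8799 4.2637 0.0000
31.7518 8.7218 0.0000 0.0000
43.8233 17.8414 0.0000 0.0000 0.0000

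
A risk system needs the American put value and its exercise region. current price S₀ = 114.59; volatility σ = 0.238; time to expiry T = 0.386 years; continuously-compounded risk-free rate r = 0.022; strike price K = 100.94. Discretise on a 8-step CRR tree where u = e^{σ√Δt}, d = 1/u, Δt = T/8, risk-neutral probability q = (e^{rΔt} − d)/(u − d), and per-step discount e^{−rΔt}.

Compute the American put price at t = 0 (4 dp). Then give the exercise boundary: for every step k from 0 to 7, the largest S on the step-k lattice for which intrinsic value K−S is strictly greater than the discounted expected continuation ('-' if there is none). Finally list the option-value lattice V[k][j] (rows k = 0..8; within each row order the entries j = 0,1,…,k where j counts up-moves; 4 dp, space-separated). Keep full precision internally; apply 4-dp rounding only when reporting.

Δt=0.04825  u=1.05367  d=0.94906  q=0.49709  discount=0.99894
step 8 (expiry): payoffs max(K−S,0) = 25.5157 17.2024 7.9729 0.0000 0.0000 0.0000 0.0000 0.0000 0.0000
step 7: (k=7,j=0): S=79.4723, (K−S)⁺=21.4677, hold=21.3606 ⇒ V=21.4677 exercise | (k=7,j=1): S=88.2317, (K−S)⁺=12.7083, hold=12.6012 ⇒ V=12.7083 exercise | (k=7,j=2): S=97.9566, (K−S)⁺=2.9834, hold=4.0054 ⇒ V=4.0054 continue | (k=7,j=3): S=108.7533, (K−S)⁺=0.0000, hold=0.0000 ⇒ V=0.0000 continue | (k=7,j=4): S=120.7400, (K−S)⁺=0.0000, hold=0.0000 ⇒ V=0.0000 continue | (k=7,j=5): S=134.0479, (K−S)⁺=0.0000, hold=0.0000 ⇒ V=0.0000 continue | (k=7,j=6): S=148.8225, (K−S)⁺=0.0000, hold=0.0000 ⇒ V=0.0000 continue | (k=7,j=7): S=165.2257, (K−S)⁺=0.0000, hold=0.0000 ⇒ V=0.0000 continue  boundary S*=88.2317
step 6: (k=6,j=0): S=83.7376, (K−S)⁺=17.2024, hold=17.0953 ⇒ V=17.2024 exercise | (k=6,j=1): S=92.9671, (K−S)⁺=7.9729, hold=8.3733 ⇒ V=8.3733 continue | (k=6,j=2): S=103.2138, (K−S)⁺=0.0000, hold=2.0123 ⇒ V=2.0123 continue | (k=6,j=3): S=114.5900, (K−S)⁺=0.0000, hold=0.0000 ⇒ V=0.0000 continue | (k=6,j=4): S=127.2200, (K−S)⁺=0.0000, hold=0.0000 ⇒ V=0.0000 continue | (k=6,j=5): S=141.2421, (K−S)⁺=0.0000, hold=0.0000 ⇒ V=0.0000 continue | (k=6,j=6): S=156.8098, (K−S)⁺=0.0000, hold=0.0000 ⇒ V=0.0000 continue  boundary S*=83.7376
step 5: (k=5,j=0): S=88.2317, (K−S)⁺=12.7083, hold=12.8000 ⇒ V=12.8000 continue | (k=5,j=1): S=97.9566, (K−S)⁺=2.9834, hold=5.2058 ⇒ V=5.2058 continue | (k=5,j=2): S=108.7533, (K−S)⁺=0.0000, hold=1.0109 ⇒ V=1.0109 continue | (k=5,j=3): S=120.7400, (K−S)⁺=0.0000, hold=0.0000 ⇒ V=0.0000 continue | (k=5,j=4): S=134.0479, (K−S)⁺=0.0000, hold=0.0000 ⇒ V=0.0000 continue | (k=5,j=5): S=148.8225, (K−S)⁺=0.0000, hold=0.0000 ⇒ V=0.0000 continue  boundary S*=-
step 4: (k=4,j=0): S=92.9671, (K−S)⁺=7.9729, hold=9.0155 ⇒ V=9.0155 continue | (k=4,j=1): S=103.2138, (K−S)⁺=0.0000, hold=3.1173 ⇒ V=3.1173 continue | (k=4,j=2): S=114.5900, (K−S)⁺=0.0000, hold=0.5079 ⇒ V=0.5079 continue | (k=4,j=3): S=127.2200, (K−S)⁺=0.0000, hold=0.0000 ⇒ V=0.0000 continue | (k=4,j=4): S=141.2421, (K−S)⁺=0.0000, hold=0.0000 ⇒ V=0.0000 continue  boundary S*=-
step 3: (k=3,j=0): S=97.9566, (K−S)⁺=2.9834, hold=6.0771 ⇒ V=6.0771 continue | (k=3,j=1): S=108.7533, (K−S)⁺=0.0000, hold=1.8182 ⇒ V=1.8182 continue | (k=3,j=2): S=120.7400, (K−S)⁺=0.0000, hold=0.2551 ⇒ V=0.2551 continue | (k=3,j=3): S=134.0479, (K−S)⁺=0.0000, hold=0.0000 ⇒ V=0.0000 continue  boundary S*=-
step 2: (k=2,j=0): S=103.2138, (K−S)⁺=0.0000, hold=3.9559 ⇒ V=3.9559 continue | (k=2,j=1): S=114.5900, (K−S)⁺=0.0000, hold=1.0401 ⇒ V=1.0401 continue | (k=2,j=2): S=127.2200, (K−S)⁺=0.0000, hold=0.1282 ⇒ V=0.1282 continue  boundary S*=-
step 1: (k=1,j=0): S=108.7533, (K−S)⁺=0.0000, hold=2.5038 ⇒ V=2.5038 continue | (k=1,j=1): S=120.7400, (K−S)⁺=0.0000, hold=0.5862 ⇒ V=0.5862 continue  boundary S*=-
step 0: (k=0,j=0): S=114.5900, (K−S)⁺=0.0000, hold=1.5490 ⇒ V=1.5490 continue  boundary S*=-

price = 1.5490
boundary = - - - - - - 83.7376 88.2317
tree:
1.5490
2.5038 0.5862
3.9559 1.0401 0.1282
6.0771 1.8182 0.2551 0.0000
9.0155 3.1173 0.5079 0.0000 0.0000
12.8000 5.2058 1.0109 0.0000 0.0000 0.0000
17.2024 8.3733 2.0123 0.0000 0.0000 0.0000 0.0000
21.4677 12.7083 4.0054 0.0000 0.0000 0.0000 0.0000 0.0000
25.5157 17.2024 7.9729 0.0000 0.0000 0.0000 0.0000 0.0000 0.0000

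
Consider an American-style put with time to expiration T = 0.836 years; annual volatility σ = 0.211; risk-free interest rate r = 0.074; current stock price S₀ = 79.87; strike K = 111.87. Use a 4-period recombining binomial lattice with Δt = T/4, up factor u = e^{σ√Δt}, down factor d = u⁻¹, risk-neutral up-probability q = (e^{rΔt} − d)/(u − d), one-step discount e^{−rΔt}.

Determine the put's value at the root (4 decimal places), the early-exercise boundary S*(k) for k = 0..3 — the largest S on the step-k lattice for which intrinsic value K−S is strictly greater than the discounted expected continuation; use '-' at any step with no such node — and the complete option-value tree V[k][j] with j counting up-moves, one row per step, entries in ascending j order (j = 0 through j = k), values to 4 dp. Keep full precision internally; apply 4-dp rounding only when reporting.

params: Δt=0.20900 u=1.10127 d=0.90804 q=0.55657 e^(-rΔt)=0.98465
t_4 payoffs: 57.5684 46.0136 32.0000 15.0044 0.0000
t_3: node(3,0) S=59.8005 payoff=52.0695 vs cont=50.3526 → 52.0695 [stop]  node(3,1) S=72.5255 payoff=39.3445 vs cont=37.6276 → 39.3445 [stop]  node(3,2) S=87.9582 payoff=23.9118 vs cont=22.1949 → 23.9118 [stop]  node(3,3) S=106.6749 payoff=5.1951 vs cont=6.5513 → 6.5513 [wait]  ⇒ S*(3)=87.9582
t_2: node(2,0) S=65.8564 payoff=46.0136 vs cont=44.2967 → 46.0136 [stop]  node(2,1) S=79.8700 payoff=32.0000 vs cont=30.2831 → 32.0000 [stop]  node(2,2) S=96.8656 payoff=15.0044 vs cont=14.0308 → 15.0044 [stop]  ⇒ S*(2)=96.8656
t_1: node(1,0) S=72.5255 payoff=39.3445 vs cont=37.6276 → 39.3445 [stop]  node(1,1) S=87.9582 payoff=23.9118 vs cont=22.1949 → 23.9118 [stop]  ⇒ S*(1)=87.9582
t_0: node(0,0) S=79.8700 payoff=32.0000 vs cont=30.2831 → 32.0000 [stop]  ⇒ S*(0)=79.8700

price = 32.0000
boundary = 79.8700 87.9582 96.8656 87.9582
tree:
32.0000
39.3445 23.9118
46.0136 32.0000 15.0044
52.0695 39.3445 23.9118 6.5513
57.5684 46.0136 32.0000 15.0044 0.0000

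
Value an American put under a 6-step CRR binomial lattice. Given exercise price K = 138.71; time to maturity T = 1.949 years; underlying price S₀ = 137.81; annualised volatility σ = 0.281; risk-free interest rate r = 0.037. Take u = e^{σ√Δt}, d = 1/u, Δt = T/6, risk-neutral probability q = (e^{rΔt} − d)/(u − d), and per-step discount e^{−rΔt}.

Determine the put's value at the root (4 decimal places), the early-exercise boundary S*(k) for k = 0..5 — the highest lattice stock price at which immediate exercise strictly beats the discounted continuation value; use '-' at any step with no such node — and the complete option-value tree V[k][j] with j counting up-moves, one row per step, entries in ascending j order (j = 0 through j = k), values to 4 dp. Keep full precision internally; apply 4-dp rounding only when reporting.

price = 17.4434
boundary = - - 100.0399 85.2353 100.0399 117.4159
tree:
17.4434
26.4947 8.7299
38.6701 14.8474 2.7664
53.4747 24.4994 5.4644 0.1101
66.0885 38.6701 10.7893 0.2217 0.0000
76.8355 53.4747 21.2941 0.4467 0.0000 0.0000
85.9921 66.0885 38.6701 0.9000 0.0000 0.0000 0.0000

Δt=0.32483, u=1.17369, d=0.85201, q=0.49764, disc=e^(-rΔt)=0.98805
k=6 terminal: V=max(K-S,0) → 85.9921 66.0885 38.6701 0.9000 0.0000 0.0000 0.0000
k=5: j=0 S=61.8745 intr=76.8355 cont=75.1783 V=76.8355[EX]; j=1 S=85.2353 intr=53.4747 cont=51.8176 V=53.4747[EX]; j=2 S=117.4159 intr=21.2941 cont=19.6369 V=21.2941[EX]; j=3 S=161.7464 intr=0.0000 cont=0.4467 V=0.4467[hold]; j=4 S=222.8138 intr=0.0000 cont=0.0000 V=0.0000[hold]; j=5 S=306.9374 intr=0.0000 cont=0.0000 V=0.0000[hold]  S*(5)=117.4159
k=4: j=0 S=72.6215 intr=66.0885 cont=64.4313 V=66.0885[EX]; j=1 S=100.0399 intr=38.6701 cont=37.0130 V=38.6701[EX]; j=2 S=137.8100 intr=0.9000 cont=10.7893 V=10.7893[hold]; j=3 S=189.8403 intr=0.0000 cont=0.2217 V=0.2217[hold]; j=4 S=261.5146 intr=0.0000 cont=0.0000 V=0.0000[hold]  S*(4)=100.0399
k=3: j=0 S=85.2353 intr=53.4747 cont=51.8176 V=53.4747[EX]; j=1 S=117.4159 intr=21.2941 cont=24.4994 V=24.4994[hold]; j=2 S=161.7464 intr=0.0000 cont=5.4644 V=5.4644[hold]; j=3 S=222.8138 intr=0.0000 cont=0.1101 V=0.1101[hold]  S*(3)=85.2353
k=2: j=0 S=100.0399 intr=38.6701 cont=38.5890 V=38.6701[EX]; j=1 S=137.8100 intr=0.9000 cont=14.8474 V=14.8474[hold]; j=2 S=189.8403 intr=0.0000 cont=2.7664 V=2.7664[hold]  S*(2)=100.0399
k=1: j=0 S=117.4159 intr=21.2941 cont=26.4947 V=26.4947[hold]; j=1 S=161.7464 intr=0.0000 cont=8.7299 V=8.7299[hold]  S*(1)=-
k=0: j=0 S=137.8100 intr=0.9000 cont=17.4434 V=17.4434[hold]  S*(0)=-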